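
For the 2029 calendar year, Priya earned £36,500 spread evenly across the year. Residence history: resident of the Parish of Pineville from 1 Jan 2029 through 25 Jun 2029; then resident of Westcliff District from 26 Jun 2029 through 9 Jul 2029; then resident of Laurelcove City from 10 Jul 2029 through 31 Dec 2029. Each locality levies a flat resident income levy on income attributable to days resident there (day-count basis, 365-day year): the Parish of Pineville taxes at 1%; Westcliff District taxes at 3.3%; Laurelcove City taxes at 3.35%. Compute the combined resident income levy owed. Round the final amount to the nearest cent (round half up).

The Parish of Pineville, 1 Jan – 25 Jun 2029: 176 days → £36,500 × 1% × 176/365 = £176.0000
Westcliff District, 26 Jun – 9 Jul 2029: 14 days → £36,500 × 3.3% × 14/365 = £46.2000
Laurelcove City, 10 Jul – 31 Dec 2029: 175 days → £36,500 × 3.35% × 175/365 = £586.2500
Total = £808.4500

£808.45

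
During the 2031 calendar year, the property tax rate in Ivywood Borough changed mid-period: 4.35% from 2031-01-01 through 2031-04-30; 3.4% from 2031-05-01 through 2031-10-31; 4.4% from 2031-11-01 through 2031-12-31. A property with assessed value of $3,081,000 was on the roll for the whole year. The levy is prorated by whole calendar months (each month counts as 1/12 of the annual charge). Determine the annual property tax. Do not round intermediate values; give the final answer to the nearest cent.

2031-01-01 to 2031-04-30: 4 months at 4.35% → $3,081,000 × 4.35% × 4/12 = $44,674.5000
2031-05-01 to 2031-10-31: 6 months at 3.4% → $3,081,000 × 3.4% × 6/12 = $52,377.0000
2031-11-01 to 2031-12-31: 2 months at 4.4% → $3,081,000 × 4.4% × 2/12 = $22,594.0000
Total = $119,645.5000

$119,645.50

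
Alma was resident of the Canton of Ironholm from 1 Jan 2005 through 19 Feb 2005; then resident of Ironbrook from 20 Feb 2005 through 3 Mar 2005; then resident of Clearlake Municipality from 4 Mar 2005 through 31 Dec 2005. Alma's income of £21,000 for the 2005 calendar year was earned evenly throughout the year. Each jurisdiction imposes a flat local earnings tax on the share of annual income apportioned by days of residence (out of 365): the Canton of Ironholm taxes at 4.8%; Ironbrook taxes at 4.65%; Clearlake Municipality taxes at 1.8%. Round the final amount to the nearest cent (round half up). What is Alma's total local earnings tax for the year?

£483.98

The Canton of Ironholm, 1 Jan – 19 Feb 2005: 50 days → £21,000 × 4.8% × 50/365 = £138.0822
Ironbrook, 20 Feb – 3 Mar 2005: 12 days → £21,000 × 4.65% × 12/365 = £32.1041
Clearlake Municipality, 4 Mar – 31 Dec 2005: 303 days → £21,000 × 1.8% × 303/365 = £313.7918
Total = £483.9781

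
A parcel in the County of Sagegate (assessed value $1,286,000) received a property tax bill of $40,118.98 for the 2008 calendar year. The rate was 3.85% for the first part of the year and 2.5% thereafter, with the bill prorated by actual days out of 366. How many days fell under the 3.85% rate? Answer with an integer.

Let d = days at the first rate; then 366 − d days at the second rate.
$1,286,000 × [3.85%·d + 2.5%·(366−d)] / 366 = $40,118.98
Solving gives d = 168, so the new rate took effect on 17 June 2008.

168 days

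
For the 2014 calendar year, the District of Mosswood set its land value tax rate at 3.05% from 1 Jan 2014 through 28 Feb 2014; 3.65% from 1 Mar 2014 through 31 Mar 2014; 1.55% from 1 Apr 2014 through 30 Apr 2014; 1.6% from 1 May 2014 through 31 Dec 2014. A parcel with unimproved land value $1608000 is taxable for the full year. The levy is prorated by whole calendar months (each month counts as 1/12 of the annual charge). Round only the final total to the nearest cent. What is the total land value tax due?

$32294.00

1 Jan – 28 Feb 2014: 2 months at 3.05% → $1608000 × 3.05% × 2/12 = $8174.0000
1 Mar – 31 Mar 2014: 1 month at 3.65% → $1608000 × 3.65% × 1/12 = $4891.0000
1 Apr – 30 Apr 2014: 1 month at 1.55% → $1608000 × 1.55% × 1/12 = $2077.0000
1 May – 31 Dec 2014: 8 months at 1.6% → $1608000 × 1.6% × 8/12 = $17152.0000
Total = $32294.0000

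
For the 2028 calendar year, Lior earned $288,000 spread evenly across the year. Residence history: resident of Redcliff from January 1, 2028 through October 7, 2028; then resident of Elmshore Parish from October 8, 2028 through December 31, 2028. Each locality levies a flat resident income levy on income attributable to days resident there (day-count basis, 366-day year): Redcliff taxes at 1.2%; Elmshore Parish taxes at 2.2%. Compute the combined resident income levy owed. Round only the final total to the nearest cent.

$4,124.85

Redcliff, January 1 – October 7, 2028: 281 days → $288,000 × 1.2% × 281/366 = $2,653.3770
Elmshore Parish, October 8 – December 31, 2028: 85 days → $288,000 × 2.2% × 85/366 = $1,471.4754
Total = $4,124.8525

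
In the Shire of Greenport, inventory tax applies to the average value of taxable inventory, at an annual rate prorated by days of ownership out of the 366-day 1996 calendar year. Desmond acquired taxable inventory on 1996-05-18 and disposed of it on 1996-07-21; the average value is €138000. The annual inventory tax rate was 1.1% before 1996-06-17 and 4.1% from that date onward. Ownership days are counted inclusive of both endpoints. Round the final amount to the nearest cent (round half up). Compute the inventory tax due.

€665.49

1996-05-18 to 1996-06-16: 30 days at 1.1% → €138000 × 1.1% × 30/366 = €124.4262
1996-06-17 to 1996-07-21: 35 days at 4.1% → €138000 × 4.1% × 35/366 = €541.0656
Total = €665.4918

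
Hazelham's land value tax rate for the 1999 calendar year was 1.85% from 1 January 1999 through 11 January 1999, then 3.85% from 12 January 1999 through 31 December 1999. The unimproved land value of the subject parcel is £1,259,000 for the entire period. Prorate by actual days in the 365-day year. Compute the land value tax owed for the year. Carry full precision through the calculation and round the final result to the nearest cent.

1 January – 11 January 1999: 11 days at 1.85% → £1,259,000 × 1.85% × 11/365 = £701.9356
12 January – 31 December 1999: 354 days at 3.85% → £1,259,000 × 3.85% × 354/365 = £47,010.7151
Total = £47,712.6507

£47,712.65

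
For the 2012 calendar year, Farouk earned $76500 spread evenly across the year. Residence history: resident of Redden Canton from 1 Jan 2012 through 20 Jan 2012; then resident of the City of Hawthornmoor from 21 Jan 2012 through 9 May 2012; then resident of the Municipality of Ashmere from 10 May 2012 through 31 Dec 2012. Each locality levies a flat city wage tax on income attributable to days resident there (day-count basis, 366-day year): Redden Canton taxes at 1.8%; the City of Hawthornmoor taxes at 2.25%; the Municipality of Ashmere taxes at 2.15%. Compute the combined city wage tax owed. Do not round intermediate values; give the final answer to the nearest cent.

$1653.11

Redden Canton, 1 Jan – 20 Jan 2012: 20 days → $76500 × 1.8% × 20/366 = $75.2459
The City of Hawthornmoor, 21 Jan – 9 May 2012: 110 days → $76500 × 2.25% × 110/366 = $517.3156
The Municipality of Ashmere, 10 May – 31 Dec 2012: 236 days → $76500 × 2.15% × 236/366 = $1060.5492
Total = $1653.1107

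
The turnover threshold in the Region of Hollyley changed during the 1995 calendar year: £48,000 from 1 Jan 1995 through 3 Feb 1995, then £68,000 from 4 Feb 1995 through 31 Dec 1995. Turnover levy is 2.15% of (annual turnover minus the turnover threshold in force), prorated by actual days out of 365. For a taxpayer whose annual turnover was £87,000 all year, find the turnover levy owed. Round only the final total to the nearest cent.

£448.55

1 Jan – 3 Feb 1995: 34 days, exemption £48,000 → (£87,000 − £48,000) × 2.15% × 34/365 = £78.1068
4 Feb – 31 Dec 1995: 331 days, exemption £68,000 → (£87,000 − £68,000) × 2.15% × 331/365 = £370.4479
Total = £448.5548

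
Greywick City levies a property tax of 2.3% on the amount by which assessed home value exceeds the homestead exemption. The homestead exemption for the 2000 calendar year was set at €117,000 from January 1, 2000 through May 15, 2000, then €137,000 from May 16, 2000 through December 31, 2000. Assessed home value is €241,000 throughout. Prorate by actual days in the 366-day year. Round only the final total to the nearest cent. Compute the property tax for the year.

€2,562.93

January 1 – May 15, 2000: 136 days, exemption €117,000 → (€241,000 − €117,000) × 2.3% × 136/366 = €1,059.7596
May 16 – December 31, 2000: 230 days, exemption €137,000 → (€241,000 − €137,000) × 2.3% × 230/366 = €1,503.1694
Total = €2,562.9290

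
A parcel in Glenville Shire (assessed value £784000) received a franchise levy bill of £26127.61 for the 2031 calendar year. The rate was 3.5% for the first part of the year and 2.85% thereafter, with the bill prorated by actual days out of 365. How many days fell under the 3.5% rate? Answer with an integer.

271 days

Let d = days at the first rate; then 365 − d days at the second rate.
£784000 × [3.5%·d + 2.85%·(365−d)] / 365 = £26127.61
Solving gives d = 271, so the new rate took effect on 29 Sep 2031.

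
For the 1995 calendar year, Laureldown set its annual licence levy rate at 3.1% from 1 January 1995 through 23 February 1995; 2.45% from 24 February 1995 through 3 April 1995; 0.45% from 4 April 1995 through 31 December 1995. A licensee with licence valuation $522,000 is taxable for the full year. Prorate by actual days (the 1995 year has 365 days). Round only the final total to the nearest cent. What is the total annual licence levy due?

1 January – 23 February 1995: 54 days at 3.1% → $522,000 × 3.1% × 54/365 = $2,394.0493
24 February – 3 April 1995: 39 days at 2.45% → $522,000 × 2.45% × 39/365 = $1,366.4959
4 April – 31 December 1995: 272 days at 0.45% → $522,000 × 0.45% × 272/365 = $1,750.4877
Total = $5,511.0329

$5,511.03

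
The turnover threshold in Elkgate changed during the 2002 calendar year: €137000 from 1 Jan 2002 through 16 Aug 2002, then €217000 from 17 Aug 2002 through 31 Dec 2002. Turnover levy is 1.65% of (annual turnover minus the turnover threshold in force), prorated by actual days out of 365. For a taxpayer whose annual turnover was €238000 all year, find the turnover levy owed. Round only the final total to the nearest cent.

€1171.05

1 Jan – 16 Aug 2002: 228 days, exemption €137000 → (€238000 − €137000) × 1.65% × 228/365 = €1040.9918
17 Aug – 31 Dec 2002: 137 days, exemption €217000 → (€238000 − €217000) × 1.65% × 137/365 = €130.0562
Total = €1171.0479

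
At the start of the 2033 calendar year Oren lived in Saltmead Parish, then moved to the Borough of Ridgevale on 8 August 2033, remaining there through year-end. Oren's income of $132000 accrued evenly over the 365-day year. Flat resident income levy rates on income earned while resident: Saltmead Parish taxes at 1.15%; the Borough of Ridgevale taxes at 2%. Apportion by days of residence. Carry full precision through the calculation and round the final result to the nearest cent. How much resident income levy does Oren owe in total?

Saltmead Parish, 1 January – 7 August 2033: 219 days → $132000 × 1.15% × 219/365 = $910.8000
The Borough of Ridgevale, 8 August – 31 December 2033: 146 days → $132000 × 2% × 146/365 = $1056.0000
Total = $1966.8000

$1966.80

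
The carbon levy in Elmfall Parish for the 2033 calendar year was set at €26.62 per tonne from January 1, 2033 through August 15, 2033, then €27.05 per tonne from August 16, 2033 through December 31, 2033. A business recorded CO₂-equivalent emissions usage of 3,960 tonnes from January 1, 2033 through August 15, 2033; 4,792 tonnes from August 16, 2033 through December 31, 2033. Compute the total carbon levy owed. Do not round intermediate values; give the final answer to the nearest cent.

January 1 – August 15, 2033: 3,960 tonnes at €26.62/tonne → €105415.20
August 16 – December 31, 2033: 4,792 tonnes at €27.05/tonne → €129623.60

€235038.80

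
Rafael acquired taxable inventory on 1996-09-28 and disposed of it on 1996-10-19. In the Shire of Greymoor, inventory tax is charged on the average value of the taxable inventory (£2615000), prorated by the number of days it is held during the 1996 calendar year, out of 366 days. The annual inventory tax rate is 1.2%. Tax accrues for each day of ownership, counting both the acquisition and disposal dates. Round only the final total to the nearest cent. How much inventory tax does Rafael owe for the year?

Days held (1996-09-28 to 1996-10-19): 22 out of 366
Tax = £2615000 × 1.2% × 22/366 = £1886.2295

£1886.23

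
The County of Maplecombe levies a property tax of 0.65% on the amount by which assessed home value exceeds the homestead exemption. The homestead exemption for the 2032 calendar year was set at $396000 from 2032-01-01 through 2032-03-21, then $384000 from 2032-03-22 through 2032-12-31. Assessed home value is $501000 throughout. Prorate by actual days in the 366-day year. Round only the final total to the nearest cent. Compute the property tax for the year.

$743.24

2032-01-01 to 2032-03-21: 81 days, exemption $396000 → ($501000 − $396000) × 0.65% × 81/366 = $151.0451
2032-03-22 to 2032-12-31: 285 days, exemption $384000 → ($501000 − $384000) × 0.65% × 285/366 = $592.1926
Total = $743.2377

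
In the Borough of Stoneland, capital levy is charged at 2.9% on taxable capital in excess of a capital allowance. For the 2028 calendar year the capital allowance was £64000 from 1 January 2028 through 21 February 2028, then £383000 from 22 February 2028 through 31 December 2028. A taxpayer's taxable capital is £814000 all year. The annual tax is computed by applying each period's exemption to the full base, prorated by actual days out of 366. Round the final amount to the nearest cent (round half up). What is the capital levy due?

£13813.35

1 January – 21 February 2028: 52 days, exemption £64000 → (£814000 − £64000) × 2.9% × 52/366 = £3090.1639
22 February – 31 December 2028: 314 days, exemption £383000 → (£814000 − £383000) × 2.9% × 314/366 = £10723.1858
Total = £13813.3497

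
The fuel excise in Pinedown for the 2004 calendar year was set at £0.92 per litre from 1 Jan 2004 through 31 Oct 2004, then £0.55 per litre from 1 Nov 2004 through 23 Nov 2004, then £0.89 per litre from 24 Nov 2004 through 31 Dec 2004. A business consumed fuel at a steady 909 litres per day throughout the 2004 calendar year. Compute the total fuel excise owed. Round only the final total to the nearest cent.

£297,306.63

1 Jan – 31 Oct 2004: 305 days × 909 litres/day = 277,245 litres at £0.92/litre → £255,065.40
1 Nov – 23 Nov 2004: 23 days × 909 litres/day = 20,907 litres at £0.55/litre → £11,498.85
24 Nov – 31 Dec 2004: 38 days × 909 litres/day = 34,542 litres at £0.89/litre → £30,742.38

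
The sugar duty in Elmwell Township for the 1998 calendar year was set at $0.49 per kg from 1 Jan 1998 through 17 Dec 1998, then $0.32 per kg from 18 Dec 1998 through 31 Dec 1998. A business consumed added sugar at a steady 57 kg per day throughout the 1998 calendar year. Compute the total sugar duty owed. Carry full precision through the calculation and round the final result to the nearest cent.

$10,058.79

1 Jan – 17 Dec 1998: 351 days × 57 kg/day = 20,007 kg at $0.49/kg → $9,803.43
18 Dec – 31 Dec 1998: 14 days × 57 kg/day = 798 kg at $0.32/kg → $255.36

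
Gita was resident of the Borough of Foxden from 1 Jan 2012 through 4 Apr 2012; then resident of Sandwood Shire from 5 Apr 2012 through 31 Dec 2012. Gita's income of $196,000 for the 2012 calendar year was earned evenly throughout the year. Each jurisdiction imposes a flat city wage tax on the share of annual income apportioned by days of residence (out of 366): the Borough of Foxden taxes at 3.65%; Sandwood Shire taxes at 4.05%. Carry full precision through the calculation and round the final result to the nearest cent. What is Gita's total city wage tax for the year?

$7,734.50

The Borough of Foxden, 1 Jan – 4 Apr 2012: 95 days → $196,000 × 3.65% × 95/366 = $1,856.9126
Sandwood Shire, 5 Apr – 31 Dec 2012: 271 days → $196,000 × 4.05% × 271/366 = $5,877.5902
Total = $7,734.5027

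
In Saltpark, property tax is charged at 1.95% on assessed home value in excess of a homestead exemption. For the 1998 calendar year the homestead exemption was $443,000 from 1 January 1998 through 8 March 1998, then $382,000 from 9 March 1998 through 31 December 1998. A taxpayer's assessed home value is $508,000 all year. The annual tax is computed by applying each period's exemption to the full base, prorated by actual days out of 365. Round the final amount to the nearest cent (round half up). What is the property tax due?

$2,238.65

1 January – 8 March 1998: 67 days, exemption $443,000 → ($508,000 − $443,000) × 1.95% × 67/365 = $232.6644
9 March – 31 December 1998: 298 days, exemption $382,000 → ($508,000 − $382,000) × 1.95% × 298/365 = $2,005.9890
Total = $2,238.6534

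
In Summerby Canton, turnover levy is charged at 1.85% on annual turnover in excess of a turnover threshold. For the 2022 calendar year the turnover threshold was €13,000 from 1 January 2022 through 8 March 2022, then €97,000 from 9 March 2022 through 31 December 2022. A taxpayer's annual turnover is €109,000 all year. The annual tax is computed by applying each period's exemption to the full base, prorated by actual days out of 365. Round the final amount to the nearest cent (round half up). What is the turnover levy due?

1 January – 8 March 2022: 67 days, exemption €13,000 → (€109,000 − €13,000) × 1.85% × 67/365 = €326.0055
9 March – 31 December 2022: 298 days, exemption €97,000 → (€109,000 − €97,000) × 1.85% × 298/365 = €181.2493
Total = €507.2548

€507.25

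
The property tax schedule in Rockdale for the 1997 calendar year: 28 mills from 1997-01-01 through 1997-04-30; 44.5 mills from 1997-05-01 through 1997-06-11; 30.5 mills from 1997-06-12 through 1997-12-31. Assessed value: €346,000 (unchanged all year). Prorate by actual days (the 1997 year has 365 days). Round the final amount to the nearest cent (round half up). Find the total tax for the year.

€10,826.01

1997-01-01 to 1997-04-30: 120 days at 28 mills → €346,000 × 2.8% × 120/365 = €3,185.0959
1997-05-01 to 1997-06-11: 42 days at 44.5 mills → €346,000 × 4.45% × 42/365 = €1,771.7096
1997-06-12 to 1997-12-31: 203 days at 30.5 mills → €346,000 × 3.05% × 203/365 = €5,869.2027
Total = €10,826.0082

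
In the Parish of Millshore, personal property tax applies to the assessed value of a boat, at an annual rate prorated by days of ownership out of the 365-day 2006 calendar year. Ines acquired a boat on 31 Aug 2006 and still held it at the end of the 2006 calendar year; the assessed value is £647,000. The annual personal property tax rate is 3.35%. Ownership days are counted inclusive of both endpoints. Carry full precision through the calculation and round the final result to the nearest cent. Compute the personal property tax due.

Days held (31 Aug – 31 Dec 2006): 123 out of 365
Tax = £647,000 × 3.35% × 123/365 = £7,304.0096

£7,304.01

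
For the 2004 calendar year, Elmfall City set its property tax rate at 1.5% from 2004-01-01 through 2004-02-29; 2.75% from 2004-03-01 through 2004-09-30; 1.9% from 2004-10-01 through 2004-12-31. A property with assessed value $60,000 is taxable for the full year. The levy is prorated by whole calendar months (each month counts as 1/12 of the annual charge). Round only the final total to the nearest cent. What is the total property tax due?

2004-01-01 to 2004-02-29: 2 months at 1.5% → $60,000 × 1.5% × 2/12 = $150.0000
2004-03-01 to 2004-09-30: 7 months at 2.75% → $60,000 × 2.75% × 7/12 = $962.5000
2004-10-01 to 2004-12-31: 3 months at 1.9% → $60,000 × 1.9% × 3/12 = $285.0000
Total = $1,397.5000

$1,397.50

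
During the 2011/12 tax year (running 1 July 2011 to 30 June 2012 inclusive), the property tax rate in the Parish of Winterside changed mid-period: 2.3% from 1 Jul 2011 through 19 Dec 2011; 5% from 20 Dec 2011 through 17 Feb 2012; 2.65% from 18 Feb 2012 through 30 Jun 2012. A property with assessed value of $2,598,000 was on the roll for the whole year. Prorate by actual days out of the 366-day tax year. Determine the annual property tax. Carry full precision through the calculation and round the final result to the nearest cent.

1 Jul – 19 Dec 2011: 172 days at 2.3% → $2,598,000 × 2.3% × 172/366 = $28,081.1148
20 Dec 2011 – 17 Feb 2012: 60 days at 5% → $2,598,000 × 5% × 60/366 = $21,295.0820
18 Feb – 30 Jun 2012: 134 days at 2.65% → $2,598,000 × 2.65% × 134/366 = $25,206.2787
Total = $74,582.4754

$74,582.48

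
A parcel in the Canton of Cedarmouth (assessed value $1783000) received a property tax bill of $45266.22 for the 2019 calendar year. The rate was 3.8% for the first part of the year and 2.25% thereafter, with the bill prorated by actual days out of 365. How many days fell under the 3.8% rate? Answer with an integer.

68 days

Let d = days at the first rate; then 365 − d days at the second rate.
$1783000 × [3.8%·d + 2.25%·(365−d)] / 365 = $45266.22
Solving gives d = 68, so the new rate took effect on March 10, 2019.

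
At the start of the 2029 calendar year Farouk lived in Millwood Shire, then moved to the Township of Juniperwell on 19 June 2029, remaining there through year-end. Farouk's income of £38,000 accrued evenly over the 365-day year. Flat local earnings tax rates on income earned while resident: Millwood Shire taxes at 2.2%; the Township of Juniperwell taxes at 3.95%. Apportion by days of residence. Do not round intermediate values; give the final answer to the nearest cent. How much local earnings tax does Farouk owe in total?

Millwood Shire, 1 January – 18 June 2029: 169 days → £38,000 × 2.2% × 169/365 = £387.0795
The Township of Juniperwell, 19 June – 31 December 2029: 196 days → £38,000 × 3.95% × 196/365 = £806.0164
Total = £1,193.0959

£1,193.10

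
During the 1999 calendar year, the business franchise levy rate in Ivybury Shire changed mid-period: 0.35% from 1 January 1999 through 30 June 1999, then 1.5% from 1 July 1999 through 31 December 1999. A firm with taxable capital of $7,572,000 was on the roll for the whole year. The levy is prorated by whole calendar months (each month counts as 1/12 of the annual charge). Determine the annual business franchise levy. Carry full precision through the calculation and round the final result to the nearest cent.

1 January – 30 June 1999: 6 months at 0.35% → $7,572,000 × 0.35% × 6/12 = $13,251.0000
1 July – 31 December 1999: 6 months at 1.5% → $7,572,000 × 1.5% × 6/12 = $56,790.0000
Total = $70,041.0000

$70,041.00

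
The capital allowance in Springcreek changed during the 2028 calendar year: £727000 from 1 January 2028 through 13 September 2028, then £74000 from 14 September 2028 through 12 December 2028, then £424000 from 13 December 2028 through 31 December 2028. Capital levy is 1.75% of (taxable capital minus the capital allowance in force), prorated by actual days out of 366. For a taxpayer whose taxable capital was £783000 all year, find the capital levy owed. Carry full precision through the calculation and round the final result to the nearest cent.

1 January – 13 September 2028: 257 days, exemption £727000 → (£783000 − £727000) × 1.75% × 257/366 = £688.1421
14 September – 12 December 2028: 90 days, exemption £74000 → (£783000 − £74000) × 1.75% × 90/366 = £3051.0246
13 December – 31 December 2028: 19 days, exemption £424000 → (£783000 − £424000) × 1.75% × 19/366 = £326.1407
Total = £4065.3074

£4065.31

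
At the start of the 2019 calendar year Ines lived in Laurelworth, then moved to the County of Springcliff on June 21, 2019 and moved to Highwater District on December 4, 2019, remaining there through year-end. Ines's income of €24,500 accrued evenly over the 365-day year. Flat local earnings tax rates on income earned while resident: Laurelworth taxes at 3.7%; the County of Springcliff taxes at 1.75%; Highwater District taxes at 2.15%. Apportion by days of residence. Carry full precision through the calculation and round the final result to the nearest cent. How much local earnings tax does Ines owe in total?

€660.09

Laurelworth, January 1 – June 20, 2019: 171 days → €24,500 × 3.7% × 171/365 = €424.6890
The County of Springcliff, June 21 – December 3, 2019: 166 days → €24,500 × 1.75% × 166/365 = €194.9932
Highwater District, December 4 – December 31, 2019: 28 days → €24,500 × 2.15% × 28/365 = €40.4082
Total = €660.0904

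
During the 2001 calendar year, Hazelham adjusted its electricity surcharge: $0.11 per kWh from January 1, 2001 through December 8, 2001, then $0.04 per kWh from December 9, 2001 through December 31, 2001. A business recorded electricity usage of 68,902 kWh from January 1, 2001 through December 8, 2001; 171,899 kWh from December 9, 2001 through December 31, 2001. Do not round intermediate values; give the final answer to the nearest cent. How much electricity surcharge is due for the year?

January 1 – December 8, 2001: 68,902 kWh at $0.11/kWh → $7579.22
December 9 – December 31, 2001: 171,899 kWh at $0.04/kWh → $6875.96

$14455.18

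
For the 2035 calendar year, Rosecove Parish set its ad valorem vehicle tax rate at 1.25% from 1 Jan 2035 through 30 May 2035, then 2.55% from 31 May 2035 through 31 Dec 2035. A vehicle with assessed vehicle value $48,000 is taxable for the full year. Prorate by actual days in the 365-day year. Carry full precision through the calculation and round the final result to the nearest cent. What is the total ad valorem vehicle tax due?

$967.56

1 Jan – 30 May 2035: 150 days at 1.25% → $48,000 × 1.25% × 150/365 = $246.5753
31 May – 31 Dec 2035: 215 days at 2.55% → $48,000 × 2.55% × 215/365 = $720.9863
Total = $967.5616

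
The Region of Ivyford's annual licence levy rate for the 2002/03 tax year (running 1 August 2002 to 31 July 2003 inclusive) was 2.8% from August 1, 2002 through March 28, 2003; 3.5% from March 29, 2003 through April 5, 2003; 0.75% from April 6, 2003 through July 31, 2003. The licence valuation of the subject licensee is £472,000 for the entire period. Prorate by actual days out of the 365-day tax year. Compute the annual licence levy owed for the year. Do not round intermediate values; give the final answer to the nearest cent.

£10,186.79

August 1, 2002 – March 28, 2003: 240 days at 2.8% → £472,000 × 2.8% × 240/365 = £8,689.9726
March 29 – April 5, 2003: 8 days at 3.5% → £472,000 × 3.5% × 8/365 = £362.0822
April 6 – July 31, 2003: 117 days at 0.75% → £472,000 × 0.75% × 117/365 = £1,134.7397
Total = £10,186.7945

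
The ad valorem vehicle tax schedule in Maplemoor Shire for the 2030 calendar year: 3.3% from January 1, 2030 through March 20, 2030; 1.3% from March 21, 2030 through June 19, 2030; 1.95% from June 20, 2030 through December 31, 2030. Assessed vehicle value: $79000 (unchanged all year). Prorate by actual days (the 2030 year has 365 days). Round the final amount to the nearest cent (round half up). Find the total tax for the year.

$1643.31

January 1 – March 20, 2030: 79 days at 3.3% → $79000 × 3.3% × 79/365 = $564.2548
March 21 – June 19, 2030: 91 days at 1.3% → $79000 × 1.3% × 91/365 = $256.0466
June 20 – December 31, 2030: 195 days at 1.95% → $79000 × 1.95% × 195/365 = $823.0068
Total = $1643.3082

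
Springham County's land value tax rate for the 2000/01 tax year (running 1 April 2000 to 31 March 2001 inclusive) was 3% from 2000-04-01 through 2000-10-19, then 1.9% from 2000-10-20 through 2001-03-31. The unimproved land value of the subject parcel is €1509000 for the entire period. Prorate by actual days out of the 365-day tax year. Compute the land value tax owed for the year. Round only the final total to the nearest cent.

2000-04-01 to 2000-10-19: 202 days at 3% → €1509000 × 3% × 202/365 = €25053.5342
2000-10-20 to 2001-03-31: 163 days at 1.9% → €1509000 × 1.9% × 163/365 = €12803.7616
Total = €37857.2959

€37857.30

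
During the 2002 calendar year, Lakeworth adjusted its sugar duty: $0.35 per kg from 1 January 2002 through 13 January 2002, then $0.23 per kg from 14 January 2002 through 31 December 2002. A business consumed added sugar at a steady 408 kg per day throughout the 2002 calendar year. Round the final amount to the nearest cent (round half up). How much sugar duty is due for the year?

1 January – 13 January 2002: 13 days × 408 kg/day = 5,304 kg at $0.35/kg → $1,856.40
14 January – 31 December 2002: 352 days × 408 kg/day = 143,616 kg at $0.23/kg → $33,031.68

$34,888.08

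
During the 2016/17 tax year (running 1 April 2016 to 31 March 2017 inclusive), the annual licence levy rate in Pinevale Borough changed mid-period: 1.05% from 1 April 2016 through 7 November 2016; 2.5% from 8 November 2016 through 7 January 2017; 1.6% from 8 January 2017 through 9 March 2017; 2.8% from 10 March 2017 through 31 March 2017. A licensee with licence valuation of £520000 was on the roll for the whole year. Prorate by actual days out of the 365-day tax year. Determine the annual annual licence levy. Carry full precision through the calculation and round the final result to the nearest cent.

£7746.58

1 April – 7 November 2016: 221 days at 1.05% → £520000 × 1.05% × 221/365 = £3305.9178
8 November 2016 – 7 January 2017: 61 days at 2.5% → £520000 × 2.5% × 61/365 = £2172.6027
8 January – 9 March 2017: 61 days at 1.6% → £520000 × 1.6% × 61/365 = £1390.4658
10 March – 31 March 2017: 22 days at 2.8% → £520000 × 2.8% × 22/365 = £877.5890
Total = £7746.5753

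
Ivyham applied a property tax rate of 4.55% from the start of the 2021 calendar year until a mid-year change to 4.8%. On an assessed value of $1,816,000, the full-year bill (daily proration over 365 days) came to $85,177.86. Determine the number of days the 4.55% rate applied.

Let d = days at the first rate; then 365 − d days at the second rate.
$1,816,000 × [4.55%·d + 4.8%·(365−d)] / 365 = $85,177.86
Solving gives d = 160, so the new rate took effect on 10 June 2021.

160 days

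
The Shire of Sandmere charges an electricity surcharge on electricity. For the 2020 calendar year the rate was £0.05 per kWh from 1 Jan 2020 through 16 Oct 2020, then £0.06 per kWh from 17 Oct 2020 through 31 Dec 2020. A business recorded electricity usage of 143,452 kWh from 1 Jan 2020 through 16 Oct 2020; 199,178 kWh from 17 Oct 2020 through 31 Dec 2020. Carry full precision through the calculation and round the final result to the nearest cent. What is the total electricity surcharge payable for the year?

£19123.28

1 Jan – 16 Oct 2020: 143,452 kWh at £0.05/kWh → £7172.60
17 Oct – 31 Dec 2020: 199,178 kWh at £0.06/kWh → £11950.68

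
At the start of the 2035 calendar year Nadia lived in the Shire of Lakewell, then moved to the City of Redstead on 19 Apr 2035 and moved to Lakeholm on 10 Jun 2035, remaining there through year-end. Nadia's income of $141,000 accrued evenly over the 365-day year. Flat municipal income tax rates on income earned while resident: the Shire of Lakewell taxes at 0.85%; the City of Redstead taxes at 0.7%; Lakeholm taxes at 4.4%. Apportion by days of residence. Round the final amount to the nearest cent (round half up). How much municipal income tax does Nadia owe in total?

The Shire of Lakewell, 1 Jan – 18 Apr 2035: 108 days → $141,000 × 0.85% × 108/365 = $354.6247
The City of Redstead, 19 Apr – 9 Jun 2035: 52 days → $141,000 × 0.7% × 52/365 = $140.6137
Lakeholm, 10 Jun – 31 Dec 2035: 205 days → $141,000 × 4.4% × 205/365 = $3,484.4384
Total = $3,979.6767

$3,979.68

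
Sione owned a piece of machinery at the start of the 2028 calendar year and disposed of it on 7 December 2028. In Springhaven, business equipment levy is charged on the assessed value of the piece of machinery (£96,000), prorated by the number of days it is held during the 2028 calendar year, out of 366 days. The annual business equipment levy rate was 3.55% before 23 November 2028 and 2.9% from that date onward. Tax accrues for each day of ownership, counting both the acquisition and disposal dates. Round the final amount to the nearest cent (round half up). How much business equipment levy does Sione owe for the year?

£3,158.95

1 January – 22 November 2028: 327 days at 3.55% → £96,000 × 3.55% × 327/366 = £3,044.8525
23 November – 7 December 2028: 15 days at 2.9% → £96,000 × 2.9% × 15/366 = £114.0984
Total = £3,158.9508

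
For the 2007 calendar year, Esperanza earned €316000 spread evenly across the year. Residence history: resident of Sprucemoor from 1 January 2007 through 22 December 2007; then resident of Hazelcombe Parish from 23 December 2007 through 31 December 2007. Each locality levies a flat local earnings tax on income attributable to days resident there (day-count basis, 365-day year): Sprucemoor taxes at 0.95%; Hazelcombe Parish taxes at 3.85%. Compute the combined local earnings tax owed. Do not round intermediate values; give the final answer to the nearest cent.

€3227.96

Sprucemoor, 1 January – 22 December 2007: 356 days → €316000 × 0.95% × 356/365 = €2927.9781
Hazelcombe Parish, 23 December – 31 December 2007: 9 days → €316000 × 3.85% × 9/365 = €299.9836
Total = €3227.9616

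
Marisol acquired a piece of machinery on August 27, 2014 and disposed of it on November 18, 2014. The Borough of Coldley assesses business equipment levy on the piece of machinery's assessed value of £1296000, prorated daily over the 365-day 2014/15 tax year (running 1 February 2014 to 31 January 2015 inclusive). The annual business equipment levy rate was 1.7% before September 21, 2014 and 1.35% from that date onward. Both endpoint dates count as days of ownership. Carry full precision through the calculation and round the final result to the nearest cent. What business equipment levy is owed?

£4337.16

August 27 – September 20, 2014: 25 days at 1.7% → £1296000 × 1.7% × 25/365 = £1509.0411
September 21 – November 18, 2014: 59 days at 1.35% → £1296000 × 1.35% × 59/365 = £2828.1205
Total = £4337.1616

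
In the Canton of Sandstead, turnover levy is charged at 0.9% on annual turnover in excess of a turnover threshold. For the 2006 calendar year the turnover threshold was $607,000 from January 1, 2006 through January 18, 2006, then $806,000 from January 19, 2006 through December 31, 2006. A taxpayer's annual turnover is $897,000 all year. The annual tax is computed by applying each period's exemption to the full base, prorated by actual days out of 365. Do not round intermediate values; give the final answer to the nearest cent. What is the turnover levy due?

January 1 – January 18, 2006: 18 days, exemption $607,000 → ($897,000 − $607,000) × 0.9% × 18/365 = $128.7123
January 19 – December 31, 2006: 347 days, exemption $806,000 → ($897,000 − $806,000) × 0.9% × 347/365 = $778.6110
Total = $907.3233

$907.32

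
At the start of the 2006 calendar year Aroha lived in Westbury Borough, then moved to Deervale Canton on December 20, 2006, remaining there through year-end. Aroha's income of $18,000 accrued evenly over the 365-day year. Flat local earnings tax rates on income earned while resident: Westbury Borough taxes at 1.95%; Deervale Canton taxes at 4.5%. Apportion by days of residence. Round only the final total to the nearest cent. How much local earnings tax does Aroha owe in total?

$366.09

Westbury Borough, January 1 – December 19, 2006: 353 days → $18,000 × 1.95% × 353/365 = $339.4603
Deervale Canton, December 20 – December 31, 2006: 12 days → $18,000 × 4.5% × 12/365 = $26.6301
Total = $366.0904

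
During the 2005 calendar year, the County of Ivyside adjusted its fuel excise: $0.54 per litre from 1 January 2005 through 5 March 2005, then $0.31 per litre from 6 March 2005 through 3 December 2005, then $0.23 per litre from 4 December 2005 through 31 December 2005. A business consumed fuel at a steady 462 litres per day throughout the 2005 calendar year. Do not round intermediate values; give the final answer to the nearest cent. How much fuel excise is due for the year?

1 January – 5 March 2005: 64 days × 462 litres/day = 29,568 litres at $0.54/litre → $15,966.72
6 March – 3 December 2005: 273 days × 462 litres/day = 126,126 litres at $0.31/litre → $39,099.06
4 December – 31 December 2005: 28 days × 462 litres/day = 12,936 litres at $0.23/litre → $2,975.28

$58,041.06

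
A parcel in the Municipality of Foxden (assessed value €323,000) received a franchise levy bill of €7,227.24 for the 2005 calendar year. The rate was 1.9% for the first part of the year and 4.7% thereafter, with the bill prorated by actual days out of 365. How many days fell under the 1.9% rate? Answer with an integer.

Let d = days at the first rate; then 365 − d days at the second rate.
€323,000 × [1.9%·d + 4.7%·(365−d)] / 365 = €7,227.24
Solving gives d = 321, so the new rate took effect on November 18, 2005.

321 days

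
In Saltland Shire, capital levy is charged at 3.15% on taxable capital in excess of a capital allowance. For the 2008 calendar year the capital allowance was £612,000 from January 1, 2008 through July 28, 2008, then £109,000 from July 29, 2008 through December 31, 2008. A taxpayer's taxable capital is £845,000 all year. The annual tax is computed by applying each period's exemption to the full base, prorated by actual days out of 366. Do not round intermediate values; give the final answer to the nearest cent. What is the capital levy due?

January 1 – July 28, 2008: 210 days, exemption £612,000 → (£845,000 − £612,000) × 3.15% × 210/366 = £4,211.1885
July 29 – December 31, 2008: 156 days, exemption £109,000 → (£845,000 − £109,000) × 3.15% × 156/366 = £9,881.7049
Total = £14,092.8934

£14,092.89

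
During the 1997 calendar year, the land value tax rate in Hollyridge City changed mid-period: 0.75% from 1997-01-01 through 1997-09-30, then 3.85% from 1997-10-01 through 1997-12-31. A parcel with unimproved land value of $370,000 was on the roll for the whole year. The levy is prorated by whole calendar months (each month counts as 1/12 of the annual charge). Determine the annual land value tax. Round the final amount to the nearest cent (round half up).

$5,642.50

1997-01-01 to 1997-09-30: 9 months at 0.75% → $370,000 × 0.75% × 9/12 = $2,081.2500
1997-10-01 to 1997-12-31: 3 months at 3.85% → $370,000 × 3.85% × 3/12 = $3,561.2500
Total = $5,642.5000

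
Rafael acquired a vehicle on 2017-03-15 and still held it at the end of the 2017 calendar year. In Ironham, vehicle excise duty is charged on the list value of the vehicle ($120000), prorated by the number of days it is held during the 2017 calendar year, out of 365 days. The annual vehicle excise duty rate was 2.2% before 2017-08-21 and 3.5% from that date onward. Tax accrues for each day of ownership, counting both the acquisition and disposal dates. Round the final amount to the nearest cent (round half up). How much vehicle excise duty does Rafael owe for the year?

$2680.44

2017-03-15 to 2017-08-20: 159 days at 2.2% → $120000 × 2.2% × 159/365 = $1150.0274
2017-08-21 to 2017-12-31: 133 days at 3.5% → $120000 × 3.5% × 133/365 = $1530.4110
Total = $2680.4384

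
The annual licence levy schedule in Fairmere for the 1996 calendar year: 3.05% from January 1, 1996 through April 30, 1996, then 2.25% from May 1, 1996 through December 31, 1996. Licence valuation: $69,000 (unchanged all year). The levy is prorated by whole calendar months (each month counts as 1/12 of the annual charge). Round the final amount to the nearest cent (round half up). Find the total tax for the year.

January 1 – April 30, 1996: 4 months at 3.05% → $69,000 × 3.05% × 4/12 = $701.5000
May 1 – December 31, 1996: 8 months at 2.25% → $69,000 × 2.25% × 8/12 = $1,035.0000
Total = $1,736.5000

$1,736.50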